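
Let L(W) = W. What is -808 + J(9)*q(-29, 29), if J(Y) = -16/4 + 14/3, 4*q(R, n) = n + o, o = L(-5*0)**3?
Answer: -4819/6 ≈ -803.17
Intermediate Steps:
o = 0 (o = (-5*0)**3 = 0**3 = 0)
q(R, n) = n/4 (q(R, n) = (n + 0)/4 = n/4)
J(Y) = 2/3 (J(Y) = -16*1/4 + 14*(1/3) = -4 + 14/3 = 2/3)
-808 + J(9)*q(-29, 29) = -808 + 2*((1/4)*29)/3 = -808 + (2/3)*(29/4) = -808 + 29/6 = -4819/6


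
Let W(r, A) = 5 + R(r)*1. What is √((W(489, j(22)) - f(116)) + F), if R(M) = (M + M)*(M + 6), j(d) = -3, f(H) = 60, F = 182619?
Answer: √666674 ≈ 816.50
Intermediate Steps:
R(M) = 2*M*(6 + M) (R(M) = (2*M)*(6 + M) = 2*M*(6 + M))
W(r, A) = 5 + 2*r*(6 + r) (W(r, A) = 5 + (2*r*(6 + r))*1 = 5 + 2*r*(6 + r))
√((W(489, j(22)) - f(116)) + F) = √(((5 + 2*489*(6 + 489)) - 1*60) + 182619) = √(((5 + 2*489*495) - 60) + 182619) = √(((5 + 484110) - 60) + 182619) = √((484115 - 60) + 182619) = √(484055 + 182619) = √666674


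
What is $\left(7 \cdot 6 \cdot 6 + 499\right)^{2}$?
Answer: $564001$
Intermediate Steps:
$\left(7 \cdot 6 \cdot 6 + 499\right)^{2} = \left(42 \cdot 6 + 499\right)^{2} = \left(252 + 499\right)^{2} = 751^{2} = 564001$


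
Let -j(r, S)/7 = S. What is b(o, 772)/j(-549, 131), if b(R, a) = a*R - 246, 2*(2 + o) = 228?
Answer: -86218/917 ≈ -94.022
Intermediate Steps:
o = 112 (o = -2 + (½)*228 = -2 + 114 = 112)
j(r, S) = -7*S
b(R, a) = -246 + R*a (b(R, a) = R*a - 246 = -246 + R*a)
b(o, 772)/j(-549, 131) = (-246 + 112*772)/((-7*131)) = (-246 + 86464)/(-917) = 86218*(-1/917) = -86218/917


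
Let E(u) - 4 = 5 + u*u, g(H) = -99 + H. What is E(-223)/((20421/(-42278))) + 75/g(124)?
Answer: -2102761901/20421 ≈ -1.0297e+5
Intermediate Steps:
E(u) = 9 + u² (E(u) = 4 + (5 + u*u) = 4 + (5 + u²) = 9 + u²)
E(-223)/((20421/(-42278))) + 75/g(124) = (9 + (-223)²)/((20421/(-42278))) + 75/(-99 + 124) = (9 + 49729)/((20421*(-1/42278))) + 75/25 = 49738/(-20421/42278) + 75*(1/25) = 49738*(-42278/20421) + 3 = -2102823164/20421 + 3 = -2102761901/20421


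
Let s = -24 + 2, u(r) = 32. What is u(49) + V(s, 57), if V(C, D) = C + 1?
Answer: 11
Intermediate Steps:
s = -22
V(C, D) = 1 + C
u(49) + V(s, 57) = 32 + (1 - 22) = 32 - 21 = 11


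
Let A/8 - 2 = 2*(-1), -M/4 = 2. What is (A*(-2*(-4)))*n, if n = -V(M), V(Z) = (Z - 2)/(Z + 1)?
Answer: 0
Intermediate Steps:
M = -8 (M = -4*2 = -8)
A = 0 (A = 16 + 8*(2*(-1)) = 16 + 8*(-2) = 16 - 16 = 0)
V(Z) = (-2 + Z)/(1 + Z)
n = -10/7 (n = -(-2 - 8)/(1 - 8) = -(-10)/(-7) = -(-1)*(-10)/7 = -1*10/7 = -10/7 ≈ -1.4286)
(A*(-2*(-4)))*n = (0*(-2*(-4)))*(-10/7) = (0*8)*(-10/7) = 0*(-10/7) = 0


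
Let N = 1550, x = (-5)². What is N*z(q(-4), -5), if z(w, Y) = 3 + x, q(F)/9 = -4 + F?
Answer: 43400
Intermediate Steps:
x = 25
q(F) = -36 + 9*F (q(F) = 9*(-4 + F) = -36 + 9*F)
z(w, Y) = 28 (z(w, Y) = 3 + 25 = 28)
N*z(q(-4), -5) = 1550*28 = 43400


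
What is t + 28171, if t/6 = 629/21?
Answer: 198455/7 ≈ 28351.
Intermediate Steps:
t = 1258/7 (t = 6*(629/21) = 1258/7 ≈ 179.71)
t + 28171 = 1258/7 + 28171 = 198455/7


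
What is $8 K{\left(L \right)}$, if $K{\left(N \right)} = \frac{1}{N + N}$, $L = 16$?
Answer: $\frac{1}{4} \approx 0.25$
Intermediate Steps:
$K{\left(N \right)} = \frac{1}{2 N}$
$8 K{\left(L \right)} = 8 \frac{1}{2 \cdot 16} = 8 \cdot \frac{1}{2} \cdot \frac{1}{16} = 8 \cdot \frac{1}{32} = \frac{1}{4}$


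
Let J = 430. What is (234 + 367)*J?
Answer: 258430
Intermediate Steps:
(234 + 367)*J = (234 + 367)*430 = 601*430 = 258430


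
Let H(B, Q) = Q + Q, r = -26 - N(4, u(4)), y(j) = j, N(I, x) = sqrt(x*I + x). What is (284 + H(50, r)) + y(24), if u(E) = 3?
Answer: 256 - 2*sqrt(15) ≈ 248.25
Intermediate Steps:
N(I, x) = sqrt(x + I*x) (N(I, x) = sqrt(I*x + x) = sqrt(x + I*x))
r = -26 - sqrt(15) (r = -26 - sqrt(3*(1 + 4)) = -26 - sqrt(3*5) = -26 - sqrt(15) ≈ -29.873)
H(B, Q) = 2*Q
(284 + H(50, r)) + y(24) = (284 + 2*(-26 - sqrt(15))) + 24 = (284 + (-52 - 2*sqrt(15))) + 24 = (232 - 2*sqrt(15)) + 24 = 256 - 2*sqrt(15)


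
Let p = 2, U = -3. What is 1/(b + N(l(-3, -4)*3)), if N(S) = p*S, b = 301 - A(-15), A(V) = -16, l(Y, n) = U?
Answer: 1/299 ≈ 0.0033445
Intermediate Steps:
l(Y, n) = -3
b = 317 (b = 301 - 1*(-16) = 301 + 16 = 317)
N(S) = 2*S
1/(b + N(l(-3, -4)*3)) = 1/(317 + 2*(-3*3)) = 1/(317 + 2*(-9)) = 1/(317 - 18) = 1/299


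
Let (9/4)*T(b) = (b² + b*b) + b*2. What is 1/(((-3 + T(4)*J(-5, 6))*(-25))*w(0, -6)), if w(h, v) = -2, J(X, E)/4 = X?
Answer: -9/161350 ≈ -5.5779e-5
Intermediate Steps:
J(X, E) = 4*X
T(b) = 8*b/9 + 8*b²/9 (T(b) = 4*((b² + b*b) + b*2)/9 = 4*((b² + b²) + 2*b)/9 = 4*(2*b² + 2*b)/9 = 4*(2*b + 2*b²)/9 = 8*b/9 + 8*b²/9)
1/(((-3 + T(4)*J(-5, 6))*(-25))*w(0, -6)) = 1/(((-3 + ((8/9)*4*(1 + 4))*(4*(-5)))*(-25))*(-2)) = 1/(((-3 + ((8/9)*4*5)*(-20))*(-25))*(-2)) = 1/(((-3 + (160/9)*(-20))*(-25))*(-2)) = 1/(((-3 - 3200/9)*(-25))*(-2)) = 1/(-3227/9*(-25)*(-2)) = 1/((80675/9)*(-2)) = 1/(-161350/9) = -9/161350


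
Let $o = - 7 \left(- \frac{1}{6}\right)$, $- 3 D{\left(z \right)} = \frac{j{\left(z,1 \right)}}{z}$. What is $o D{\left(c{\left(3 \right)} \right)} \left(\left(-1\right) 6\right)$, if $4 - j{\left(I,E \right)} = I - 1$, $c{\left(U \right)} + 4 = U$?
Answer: $-14$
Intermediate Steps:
$c{\left(U \right)} = -4 + U$
$j{\left(I,E \right)} = 5 - I$ ($j{\left(I,E \right)} = 4 - \left(I - 1\right) = 4 - \left(-1 + I\right) = 5 - I$)
$D{\left(z \right)} = - \frac{5 - z}{3 z}$ ($D{\left(z \right)} = - \frac{\left(5 - z\right) \frac{1}{z}}{3} = - \frac{\frac{1}{z} \left(5 - z\right)}{3} = - \frac{5 - z}{3 z}$)
$o = \frac{7}{6}$ ($o = - 7 \left(\left(-1\right) \frac{1}{6}\right) = \left(-7\right) \left(- \frac{1}{6}\right) = \frac{7}{6} \approx 1.1667$)
$o D{\left(c{\left(3 \right)} \right)} \left(\left(-1\right) 6\right) = \frac{7 \frac{-5 + \left(-4 + 3\right)}{3 \left(-4 + 3\right)}}{6} \left(\left(-1\right) 6\right) = \frac{7 \frac{-5 - 1}{3 \left(-1\right)}}{6} \left(-6\right) = \frac{7 \cdot \frac{1}{3} \left(-1\right) \left(-6\right)}{6} \left(-6\right) = \frac{7}{6} \cdot 2 \left(-6\right) = \frac{7}{3} \left(-6\right) = -14$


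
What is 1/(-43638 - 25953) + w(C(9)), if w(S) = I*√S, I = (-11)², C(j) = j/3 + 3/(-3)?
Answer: -1/69591 + 121*√2 ≈ 171.12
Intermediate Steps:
C(j) = -1 + j/3 (C(j) = j*(⅓) + 3*(-⅓) = j/3 - 1 = -1 + j/3)
I = 121
w(S) = 121*√S
1/(-43638 - 25953) + w(C(9)) = 1/(-43638 - 25953) + 121*√(-1 + (⅓)*9) = 1/(-69591) + 121*√(-1 + 3) = -1/69591 + 121*√2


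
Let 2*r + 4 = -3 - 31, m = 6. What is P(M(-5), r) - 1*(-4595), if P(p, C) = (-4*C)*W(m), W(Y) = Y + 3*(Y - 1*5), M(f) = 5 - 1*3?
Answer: 5279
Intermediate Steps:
M(f) = 2 (M(f) = 5 - 3 = 2)
r = -19 (r = -2 + (-3 - 31)/2 = -2 + (½)*(-34) = -2 - 17 = -19)
W(Y) = -15 + 4*Y (W(Y) = Y + 3*(Y - 5) = Y + 3*(-5 + Y) = Y + (-15 + 3*Y) = -15 + 4*Y)
P(p, C) = -36*C (P(p, C) = (-4*C)*(-15 + 4*6) = (-4*C)*(-15 + 24) = -4*C*9 = -36*C)
P(M(-5), r) - 1*(-4595) = -36*(-19) - 1*(-4595) = 684 + 4595 = 5279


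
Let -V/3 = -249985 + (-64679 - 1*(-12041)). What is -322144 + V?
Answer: 585725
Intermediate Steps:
V = 907869 (V = -3*(-249985 + (-64679 - 1*(-12041))) = -3*(-249985 + (-64679 + 12041)) = -3*(-249985 - 52638) = -3*(-302623) = 907869)
-322144 + V = -322144 + 907869 = 585725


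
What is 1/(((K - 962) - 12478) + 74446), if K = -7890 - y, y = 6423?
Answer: 1/46693 ≈ 2.1416e-5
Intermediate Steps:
K = -14313 (K = -7890 - 1*6423 = -7890 - 6423 = -14313)
1/(((K - 962) - 12478) + 74446) = 1/(((-14313 - 962) - 12478) + 74446) = 1/((-15275 - 12478) + 74446) = 1/(-27753 + 74446) = 1/46693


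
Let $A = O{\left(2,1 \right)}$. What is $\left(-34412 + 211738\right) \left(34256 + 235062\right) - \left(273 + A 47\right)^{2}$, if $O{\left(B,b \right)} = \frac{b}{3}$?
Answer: $\frac{429813003056}{9} \approx 4.7757 \cdot 10^{10}$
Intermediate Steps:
$O{\left(B,b \right)} = \frac{b}{3}$ ($O{\left(B,b \right)} = b \frac{1}{3} = \frac{b}{3}$)
$A = \frac{1}{3}$ ($A = \frac{1}{3} \cdot 1 = \frac{1}{3} \approx 0.33333$)
$\left(-34412 + 211738\right) \left(34256 + 235062\right) - \left(273 + A 47\right)^{2} = \left(-34412 + 211738\right) \left(34256 + 235062\right) - \left(273 + \frac{1}{3} \cdot 47\right)^{2} = 177326 \cdot 269318 - \left(273 + \frac{47}{3}\right)^{2} = 47757083668 - \left(\frac{866}{3}\right)^{2} = 47757083668 - \frac{749956}{9} = \frac{429813003056}{9}$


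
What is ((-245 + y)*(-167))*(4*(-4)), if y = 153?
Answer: -245824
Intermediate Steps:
((-245 + y)*(-167))*(4*(-4)) = ((-245 + 153)*(-167))*(4*(-4)) = -92*(-167)*(-16) = 15364*(-16) = -245824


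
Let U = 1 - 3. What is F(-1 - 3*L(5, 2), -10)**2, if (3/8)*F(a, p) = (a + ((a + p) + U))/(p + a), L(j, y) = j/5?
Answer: 6400/441 ≈ 14.512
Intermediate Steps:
U = -2
L(j, y) = j/5 (L(j, y) = j*(1/5) = j/5)
F(a, p) = 8*(-2 + p + 2*a)/(3*(a + p)) (F(a, p) = 8*((a + ((a + p) - 2))/(p + a))/3 = 8*((a + (-2 + a + p))/(a + p))/3 = 8*((-2 + p + 2*a)/(a + p))/3 = 8*(-2 + p + 2*a)/(3*(a + p)))
F(-1 - 3*L(5, 2), -10)**2 = (8*(-2 - 10 + 2*(-1 - 3*5/5))/(3*((-1 - 3*5/5) - 10)))**2 = (8*(-2 - 10 + 2*(-1 - 3*1))/(3*((-1 - 3*1) - 10)))**2 = (8*(-2 - 10 + 2*(-1 - 3))/(3*((-1 - 3) - 10)))**2 = (8*(-2 - 10 + 2*(-4))/(3*(-4 - 10)))**2 = ((8/3)*(-2 - 10 - 8)/(-14))**2 = ((8/3)*(-1/14)*(-20))**2 = (80/21)**2 = 6400/441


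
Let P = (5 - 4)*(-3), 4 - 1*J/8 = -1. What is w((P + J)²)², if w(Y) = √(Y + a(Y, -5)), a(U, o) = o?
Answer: 1364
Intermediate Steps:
J = 40 (J = 32 - 8*(-1) = 32 + 8 = 40)
P = -3 (P = 1*(-3) = -3)
w(Y) = √(-5 + Y) (w(Y) = √(Y - 5) = √(-5 + Y))
w((P + J)²)² = (√(-5 + (-3 + 40)²))² = (√(-5 + 37²))² = (√(-5 + 1369))² = (√1364)² = (2*√341)² = 1364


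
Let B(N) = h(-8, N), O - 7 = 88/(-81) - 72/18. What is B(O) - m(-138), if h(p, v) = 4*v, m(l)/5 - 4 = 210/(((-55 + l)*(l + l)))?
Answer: -8892175/719118 ≈ -12.365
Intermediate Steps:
O = 155/81 (O = 7 + (88/(-81) - 72/18) = 7 + (88*(-1/81) - 72*1/18) = 7 + (-88/81 - 4) = 7 - 412/81 = 155/81 ≈ 1.9136)
m(l) = 20 + 525/(l*(-55 + l)) (m(l) = 20 + 5*(210/(((-55 + l)*(l + l)))) = 20 + 5*(210/(((-55 + l)*(2*l)))) = 20 + 5*(210/((2*l*(-55 + l)))) = 20 + 5*(210*(1/(2*l*(-55 + l)))) = 20 + 5*(105/(l*(-55 + l))) = 20 + 525/(l*(-55 + l)))
B(N) = 4*N
B(O) - m(-138) = 4*(155/81) - 5*(105 - 220*(-138) + 4*(-138)²)/((-138)*(-55 - 138)) = 620/81 - 5*(-1)*(105 + 30360 + 4*19044)/(138*(-193)) = 620/81 - 5*(-1)*(-1)*(105 + 30360 + 76176)/(138*193) = 620/81 - 5*(-1)*(-1)*106641/(138*193) = 620/81 - 1*177735/8878 = 620/81 - 177735/8878 = -8892175/719118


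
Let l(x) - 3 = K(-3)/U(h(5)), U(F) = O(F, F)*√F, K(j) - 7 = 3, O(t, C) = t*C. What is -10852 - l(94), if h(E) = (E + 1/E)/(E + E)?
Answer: -10855 - 31250*√13/2197 ≈ -10906.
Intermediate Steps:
O(t, C) = C*t
K(j) = 10 (K(j) = 7 + 3 = 10)
h(E) = (E + 1/E)/(2*E) (h(E) = (E + 1/E)/((2*E)) = (E + 1/E)*(1/(2*E)) = (E + 1/E)/(2*E))
U(F) = F^(5/2) (U(F) = (F*F)*√F = F²*√F = F^(5/2))
l(x) = 3 + 31250*√13/2197 (l(x) = 3 + 10/(((½)*(1 + 5²)/5²)^(5/2)) = 3 + 10/(((½)*(1/25)*(1 + 25))^(5/2)) = 3 + 10/(((½)*(1/25)*26)^(5/2)) = 3 + 10/((13/25)^(5/2)) = 3 + 10/((169*√13/3125)) = 3 + 10*(3125*√13/2197) = 3 + 31250*√13/2197)
-10852 - l(94) = -10852 - (3 + 31250*√13/2197) = -10852 + (-3 - 31250*√13/2197) = -10855 - 31250*√13/2197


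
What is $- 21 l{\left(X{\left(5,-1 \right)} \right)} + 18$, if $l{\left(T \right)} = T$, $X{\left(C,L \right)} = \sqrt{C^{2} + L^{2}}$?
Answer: $18 - 21 \sqrt{26} \approx -89.079$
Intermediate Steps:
$- 21 l{\left(X{\left(5,-1 \right)} \right)} + 18 = - 21 \sqrt{5^{2} + \left(-1\right)^{2}} + 18 = - 21 \sqrt{25 + 1} + 18 = - 21 \sqrt{26} + 18 = 18 - 21 \sqrt{26}$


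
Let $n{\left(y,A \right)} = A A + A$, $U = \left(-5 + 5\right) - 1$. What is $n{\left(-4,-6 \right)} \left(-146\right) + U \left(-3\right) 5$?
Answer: $-4365$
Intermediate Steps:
$U = -1$ ($U = 0 - 1 = -1$)
$n{\left(y,A \right)} = A + A^{2}$ ($n{\left(y,A \right)} = A^{2} + A = A + A^{2}$)
$n{\left(-4,-6 \right)} \left(-146\right) + U \left(-3\right) 5 = - 6 \left(1 - 6\right) \left(-146\right) + \left(-1\right) \left(-3\right) 5 = \left(-6\right) \left(-5\right) \left(-146\right) + 3 \cdot 5 = 30 \left(-146\right) + 15 = -4380 + 15 = -4365$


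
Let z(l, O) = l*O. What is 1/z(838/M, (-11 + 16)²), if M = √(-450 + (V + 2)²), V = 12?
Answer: I*√254/20950 ≈ 0.00076073*I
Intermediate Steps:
M = I*√254 (M = √(-450 + (12 + 2)²) = √(-450 + 14²) = √(-450 + 196) = √(-254) = I*√254 ≈ 15.937*I)
z(l, O) = O*l
1/z(838/M, (-11 + 16)²) = 1/((-11 + 16)²*(838/((I*√254)))) = 1/(5²*(838*(-I*√254/254))) = 1/(25*(-419*I*√254/127)) = 1/(-10475*I*√254/127) = I*√254/20950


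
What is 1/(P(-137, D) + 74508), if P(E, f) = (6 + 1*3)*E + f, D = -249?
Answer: 1/73026 ≈ 1.3694e-5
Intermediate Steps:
P(E, f) = f + 9*E (P(E, f) = (6 + 3)*E + f = 9*E + f = f + 9*E)
1/(P(-137, D) + 74508) = 1/((-249 + 9*(-137)) + 74508) = 1/((-249 - 1233) + 74508) = 1/(-1482 + 74508) = 1/73026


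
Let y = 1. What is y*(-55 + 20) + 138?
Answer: 103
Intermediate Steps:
y*(-55 + 20) + 138 = 1*(-55 + 20) + 138 = 1*(-35) + 138 = -35 + 138 = 103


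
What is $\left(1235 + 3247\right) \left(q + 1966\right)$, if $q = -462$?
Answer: $6740928$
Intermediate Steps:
$\left(1235 + 3247\right) \left(q + 1966\right) = \left(1235 + 3247\right) \left(-462 + 1966\right) = 4482 \cdot 1504 = 6740928$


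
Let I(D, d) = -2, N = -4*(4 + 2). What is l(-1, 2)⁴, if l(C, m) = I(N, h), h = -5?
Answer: 16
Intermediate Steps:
N = -24 (N = -4*6 = -24)
l(C, m) = -2
l(-1, 2)⁴ = (-2)⁴ = 16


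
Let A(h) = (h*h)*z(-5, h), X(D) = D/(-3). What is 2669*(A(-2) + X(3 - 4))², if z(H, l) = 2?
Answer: 1668125/9 ≈ 1.8535e+5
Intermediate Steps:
X(D) = -D/3 (X(D) = D*(-⅓) = -D/3)
A(h) = 2*h² (A(h) = (h*h)*2 = h²*2 = 2*h²)
2669*(A(-2) + X(3 - 4))² = 2669*(2*(-2)² - (3 - 4)/3)² = 2669*(2*4 - ⅓*(-1))² = 2669*(8 + ⅓)² = 2669*(25/3)² = 2669*(625/9) = 1668125/9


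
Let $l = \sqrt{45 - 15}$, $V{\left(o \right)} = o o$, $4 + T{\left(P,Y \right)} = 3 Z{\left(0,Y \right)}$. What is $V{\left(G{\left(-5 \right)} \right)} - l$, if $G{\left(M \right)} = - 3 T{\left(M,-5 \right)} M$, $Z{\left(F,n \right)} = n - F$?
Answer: $81225 - \sqrt{30} \approx 81220.0$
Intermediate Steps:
$T{\left(P,Y \right)} = -4 + 3 Y$ ($T{\left(P,Y \right)} = -4 + 3 \left(Y - 0\right) = -4 + 3 \left(Y + 0\right) = -4 + 3 Y$)
$G{\left(M \right)} = 57 M$ ($G{\left(M \right)} = - 3 \left(-4 + 3 \left(-5\right)\right) M = - 3 \left(-4 - 15\right) M = \left(-3\right) \left(-19\right) M = 57 M$)
$V{\left(o \right)} = o^{2}$
$l = \sqrt{30} \approx 5.4772$
$V{\left(G{\left(-5 \right)} \right)} - l = \left(57 \left(-5\right)\right)^{2} - \sqrt{30} = \left(-285\right)^{2} - \sqrt{30} = 81225 - \sqrt{30}$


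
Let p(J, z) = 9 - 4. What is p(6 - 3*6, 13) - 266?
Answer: -261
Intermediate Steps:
p(J, z) = 5
p(6 - 3*6, 13) - 266 = 5 - 266 = -261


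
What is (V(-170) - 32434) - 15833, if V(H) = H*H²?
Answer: -4961267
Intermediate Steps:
V(H) = H³
(V(-170) - 32434) - 15833 = ((-170)³ - 32434) - 15833 = (-4913000 - 32434) - 15833 = -4945434 - 15833 = -4961267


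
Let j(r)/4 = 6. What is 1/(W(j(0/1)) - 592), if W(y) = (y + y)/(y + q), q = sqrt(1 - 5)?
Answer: -5347/3154804 + 3*I/6309608 ≈ -0.0016949 + 4.7547e-7*I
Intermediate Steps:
j(r) = 24 (j(r) = 4*6 = 24)
q = 2*I (q = sqrt(-4) = 2*I ≈ 2.0*I)
W(y) = 2*y/(y + 2*I) (W(y) = (y + y)/(y + 2*I) = (2*y)/(y + 2*I) = 2*y/(y + 2*I))
1/(W(j(0/1)) - 592) = 1/(2*24/(24 + 2*I) - 592) = 1/(2*24*((24 - 2*I)/580) - 592) = 1/((288/145 - 24*I/145) - 592) = 1/(-85552/145 - 24*I/145) = 145*(-85552/145 + 24*I/145)/50476864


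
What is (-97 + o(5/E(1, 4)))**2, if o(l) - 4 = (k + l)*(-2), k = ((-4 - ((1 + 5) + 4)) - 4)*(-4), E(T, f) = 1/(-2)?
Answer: 47089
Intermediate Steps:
E(T, f) = -1/2
k = 72 (k = ((-4 - (6 + 4)) - 4)*(-4) = ((-4 - 1*10) - 4)*(-4) = ((-4 - 10) - 4)*(-4) = (-14 - 4)*(-4) = -18*(-4) = 72)
o(l) = -140 - 2*l (o(l) = 4 + (72 + l)*(-2) = 4 + (-144 - 2*l) = -140 - 2*l)
(-97 + o(5/E(1, 4)))**2 = (-97 + (-140 - 10/(-1/2)))**2 = (-97 + (-140 - 10*(-2)))**2 = (-97 + (-140 - 2*(-10)))**2 = (-97 + (-140 + 20))**2 = (-97 - 120)**2 = (-217)**2 = 47089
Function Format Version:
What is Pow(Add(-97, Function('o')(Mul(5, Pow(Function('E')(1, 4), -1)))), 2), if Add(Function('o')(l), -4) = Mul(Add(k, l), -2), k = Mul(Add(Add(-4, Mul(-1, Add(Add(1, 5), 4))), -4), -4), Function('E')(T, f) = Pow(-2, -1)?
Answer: 47089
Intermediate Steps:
Function('E')(T, f) = Rational(-1, 2)
k = 72 (k = Mul(Add(Add(-4, Mul(-1, Add(6, 4))), -4), -4) = Mul(Add(Add(-4, Mul(-1, 10)), -4), -4) = Mul(Add(Add(-4, -10), -4), -4) = Mul(Add(-14, -4), -4) = Mul(-18, -4) = 72)
Function('o')(l) = Add(-140, Mul(-2, l)) (Function('o')(l) = Add(4, Mul(Add(72, l), -2)) = Add(4, Add(-144, Mul(-2, l))) = Add(-140, Mul(-2, l)))
Pow(Add(-97, Function('o')(Mul(5, Pow(Function('E')(1, 4), -1)))), 2) = Pow(Add(-97, Add(-140, Mul(-2, Mul(5, Pow(Rational(-1, 2), -1))))), 2) = Pow(Add(-97, Add(-140, Mul(-2, Mul(5, -2)))), 2) = Pow(Add(-97, Add(-140, Mul(-2, -10))), 2) = Pow(Add(-97, Add(-140, 20)), 2) = Pow(Add(-97, -120), 2) = Pow(-217, 2) = 47089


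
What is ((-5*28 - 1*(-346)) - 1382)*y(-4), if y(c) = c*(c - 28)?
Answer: -150528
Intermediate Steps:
y(c) = c*(-28 + c)
((-5*28 - 1*(-346)) - 1382)*y(-4) = ((-5*28 - 1*(-346)) - 1382)*(-4*(-28 - 4)) = ((-140 + 346) - 1382)*(-4*(-32)) = (206 - 1382)*128 = -1176*128 = -150528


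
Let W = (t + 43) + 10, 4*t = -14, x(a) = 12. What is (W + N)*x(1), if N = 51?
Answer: 1206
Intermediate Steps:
t = -7/2 (t = (¼)*(-14) = -7/2 ≈ -3.5000)
W = 99/2 (W = (-7/2 + 43) + 10 = 79/2 + 10 = 99/2 ≈ 49.500)
(W + N)*x(1) = (99/2 + 51)*12 = (201/2)*12 = 1206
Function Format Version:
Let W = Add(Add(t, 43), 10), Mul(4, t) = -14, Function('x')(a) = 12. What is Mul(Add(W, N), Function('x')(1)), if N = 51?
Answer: 1206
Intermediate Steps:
t = Rational(-7, 2) (t = Mul(Rational(1, 4), -14) = Rational(-7, 2) ≈ -3.5000)
W = Rational(99, 2) (W = Add(Add(Rational(-7, 2), 43), 10) = Add(Rational(79, 2), 10) = Rational(99, 2) ≈ 49.500)
Mul(Add(W, N), Function('x')(1)) = Mul(Add(Rational(99, 2), 51), 12) = Mul(Rational(201, 2), 12) = 1206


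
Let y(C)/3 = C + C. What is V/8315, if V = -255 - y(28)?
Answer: -423/8315 ≈ -0.050872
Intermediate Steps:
y(C) = 6*C (y(C) = 3*(C + C) = 3*(2*C) = 6*C)
V = -423 (V = -255 - 6*28 = -255 - 1*168 = -255 - 168 = -423)
V/8315 = -423/8315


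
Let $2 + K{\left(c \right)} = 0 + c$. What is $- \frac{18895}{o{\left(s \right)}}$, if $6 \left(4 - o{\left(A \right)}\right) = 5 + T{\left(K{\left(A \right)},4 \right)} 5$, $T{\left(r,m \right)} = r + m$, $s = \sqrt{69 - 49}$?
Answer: $\frac{1020330}{419} + \frac{1133700 \sqrt{5}}{419} \approx 8485.3$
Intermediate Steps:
$K{\left(c \right)} = -2 + c$ ($K{\left(c \right)} = -2 + \left(0 + c\right) = -2 + c$)
$s = 2 \sqrt{5}$ ($s = \sqrt{20} = 2 \sqrt{5} \approx 4.4721$)
$T{\left(r,m \right)} = m + r$
$o{\left(A \right)} = \frac{3}{2} - \frac{5 A}{6}$ ($o{\left(A \right)} = 4 - \frac{5 + \left(4 + \left(-2 + A\right)\right) 5}{6} = 4 - \frac{5 + \left(2 + A\right) 5}{6} = 4 - \frac{5 + \left(10 + 5 A\right)}{6} = 4 - \frac{15 + 5 A}{6} = 4 - \left(\frac{5}{2} + \frac{5 A}{6}\right) = \frac{3}{2} - \frac{5 A}{6}$)
$- \frac{18895}{o{\left(s \right)}} = - \frac{18895}{\frac{3}{2} - \frac{5 \cdot 2 \sqrt{5}}{6}} = - \frac{18895}{\frac{3}{2} - \frac{5 \sqrt{5}}{3}}$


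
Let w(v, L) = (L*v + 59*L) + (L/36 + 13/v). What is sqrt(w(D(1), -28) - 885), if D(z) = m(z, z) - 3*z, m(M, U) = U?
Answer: I*sqrt(89578)/6 ≈ 49.883*I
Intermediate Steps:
D(z) = -2*z (D(z) = z - 3*z = -2*z)
w(v, L) = 13/v + 2125*L/36 + L*v (w(v, L) = (59*L + L*v) + (L*(1/36) + 13/v) = (59*L + L*v) + (L/36 + 13/v) = (59*L + L*v) + (13/v + L/36) = 13/v + 2125*L/36 + L*v)
sqrt(w(D(1), -28) - 885) = sqrt((13/((-2*1)) + (2125/36)*(-28) - (-56)) - 885) = sqrt((13/(-2) - 14875/9 - 28*(-2)) - 885) = sqrt((13*(-1/2) - 14875/9 + 56) - 885) = sqrt((-13/2 - 14875/9 + 56) - 885) = sqrt(-28859/18 - 885) = sqrt(-44789/18) = I*sqrt(89578)/6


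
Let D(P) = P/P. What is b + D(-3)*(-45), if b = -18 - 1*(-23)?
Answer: -40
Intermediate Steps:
b = 5 (b = -18 + 23 = 5)
D(P) = 1
b + D(-3)*(-45) = 5 + 1*(-45) = 5 - 45 = -40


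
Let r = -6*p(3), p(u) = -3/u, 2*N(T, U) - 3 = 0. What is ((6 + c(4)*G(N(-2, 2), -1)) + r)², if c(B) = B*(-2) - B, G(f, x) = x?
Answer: 576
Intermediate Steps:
N(T, U) = 3/2 (N(T, U) = 3/2 + (½)*0 = 3/2 + 0 = 3/2)
c(B) = -3*B (c(B) = -2*B - B = -3*B)
r = 6 (r = -(-18)/3 = -6*(-1) = 6)
((6 + c(4)*G(N(-2, 2), -1)) + r)² = ((6 - 3*4*(-1)) + 6)² = ((6 - 12*(-1)) + 6)² = ((6 + 12) + 6)² = (18 + 6)² = 24² = 576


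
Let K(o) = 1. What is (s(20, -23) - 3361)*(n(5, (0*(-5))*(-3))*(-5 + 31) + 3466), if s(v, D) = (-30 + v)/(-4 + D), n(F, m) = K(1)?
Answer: -35205956/3 ≈ -1.1735e+7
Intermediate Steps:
n(F, m) = 1
s(v, D) = (-30 + v)/(-4 + D)
(s(20, -23) - 3361)*(n(5, (0*(-5))*(-3))*(-5 + 31) + 3466) = ((-30 + 20)/(-4 - 23) - 3361)*(1*(-5 + 31) + 3466) = (-10/(-27) - 3361)*(1*26 + 3466) = (-1/27*(-10) - 3361)*(26 + 3466) = (10/27 - 3361)*3492 = -90737/27*3492 = -35205956/3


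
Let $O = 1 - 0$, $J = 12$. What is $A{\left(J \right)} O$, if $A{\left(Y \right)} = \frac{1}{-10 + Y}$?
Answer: $\frac{1}{2} \approx 0.5$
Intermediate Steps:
$O = 1$ ($O = 1 + 0 = 1$)
$A{\left(J \right)} O = \frac{1}{-10 + 12} \cdot 1 = \frac{1}{2} \cdot 1 = \frac{1}{2}$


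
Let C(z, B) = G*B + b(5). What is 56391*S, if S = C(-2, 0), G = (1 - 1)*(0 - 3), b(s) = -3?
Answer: -169173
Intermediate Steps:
G = 0 (G = 0*(-3) = 0)
C(z, B) = -3 (C(z, B) = 0*B - 3 = 0 - 3 = -3)
S = -3
56391*S = 56391*(-3) = -169173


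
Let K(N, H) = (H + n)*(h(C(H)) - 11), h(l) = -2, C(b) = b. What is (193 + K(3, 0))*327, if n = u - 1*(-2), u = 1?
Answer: 50358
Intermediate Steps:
n = 3 (n = 1 - 1*(-2) = 1 + 2 = 3)
K(N, H) = -39 - 13*H (K(N, H) = (H + 3)*(-2 - 11) = (3 + H)*(-13) = -39 - 13*H)
(193 + K(3, 0))*327 = (193 + (-39 - 13*0))*327 = (193 + (-39 + 0))*327 = (193 - 39)*327 = 154*327 = 50358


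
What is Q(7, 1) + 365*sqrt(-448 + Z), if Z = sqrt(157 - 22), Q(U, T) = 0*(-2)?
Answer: 365*sqrt(-448 + 3*sqrt(15)) ≈ 7624.8*I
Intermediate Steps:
Q(U, T) = 0
Z = 3*sqrt(15) (Z = sqrt(135) = 3*sqrt(15) ≈ 11.619)
Q(7, 1) + 365*sqrt(-448 + Z) = 0 + 365*sqrt(-448 + 3*sqrt(15)) = 365*sqrt(-448 + 3*sqrt(15))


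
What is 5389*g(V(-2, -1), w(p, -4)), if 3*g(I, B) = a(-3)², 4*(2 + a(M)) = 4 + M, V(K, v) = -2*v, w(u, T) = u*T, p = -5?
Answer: 264061/48 ≈ 5501.3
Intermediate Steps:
w(u, T) = T*u
a(M) = -1 + M/4 (a(M) = -2 + (4 + M)/4 = -2 + (1 + M/4) = -1 + M/4)
g(I, B) = 49/48 (g(I, B) = (-1 + (¼)*(-3))²/3 = (-1 - ¾)²/3 = (-7/4)²/3 = (⅓)*(49/16) = 49/48)
5389*g(V(-2, -1), w(p, -4)) = 5389*(49/48) = 264061/48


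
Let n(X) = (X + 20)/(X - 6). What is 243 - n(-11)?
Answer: 4140/17 ≈ 243.53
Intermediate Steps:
n(X) = (20 + X)/(-6 + X)
243 - n(-11) = 243 - (20 - 11)/(-6 - 11) = 243 - 9/(-17) = 243 - (-1)*9/17 = 243 - 1*(-9/17) = 243 + 9/17 = 4140/17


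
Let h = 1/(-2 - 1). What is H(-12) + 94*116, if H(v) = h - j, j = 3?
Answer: 32702/3 ≈ 10901.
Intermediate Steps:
h = -⅓ (h = 1/(-3) = -⅓ ≈ -0.33333)
H(v) = -10/3 (H(v) = -⅓ - 1*3 = -⅓ - 3 = -10/3)
H(-12) + 94*116 = -10/3 + 94*116 = -10/3 + 10904 = 32702/3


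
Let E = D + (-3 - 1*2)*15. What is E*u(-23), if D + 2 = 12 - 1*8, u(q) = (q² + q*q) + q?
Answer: -75555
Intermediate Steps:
u(q) = q + 2*q² (u(q) = (q² + q²) + q = 2*q² + q = q + 2*q²)
D = 2 (D = -2 + (12 - 1*8) = -2 + (12 - 8) = -2 + 4 = 2)
E = -73 (E = 2 + (-3 - 1*2)*15 = 2 + (-3 - 2)*15 = 2 - 5*15 = 2 - 75 = -73)
E*u(-23) = -(-1679)*(1 + 2*(-23)) = -(-1679)*(1 - 46) = -(-1679)*(-45) = -73*1035 = -75555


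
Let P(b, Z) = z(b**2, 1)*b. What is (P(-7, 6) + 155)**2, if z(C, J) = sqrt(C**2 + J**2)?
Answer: 141723 - 2170*sqrt(2402) ≈ 35371.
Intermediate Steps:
P(b, Z) = b*sqrt(1 + b**4) (P(b, Z) = sqrt((b**2)**2 + 1**2)*b = sqrt(b**4 + 1)*b = sqrt(1 + b**4)*b = b*sqrt(1 + b**4))
(P(-7, 6) + 155)**2 = (-7*sqrt(1 + (-7)**4) + 155)**2 = (-7*sqrt(1 + 2401) + 155)**2 = (-7*sqrt(2402) + 155)**2 = (155 - 7*sqrt(2402))**2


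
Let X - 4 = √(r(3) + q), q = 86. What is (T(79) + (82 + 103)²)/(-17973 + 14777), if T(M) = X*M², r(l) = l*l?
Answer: -59189/3196 - 6241*√95/3196 ≈ -37.553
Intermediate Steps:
r(l) = l²
X = 4 + √95 (X = 4 + √(3² + 86) = 4 + √(9 + 86) = 4 + √95 ≈ 13.747)
T(M) = M²*(4 + √95) (T(M) = (4 + √95)*M² = M²*(4 + √95))
(T(79) + (82 + 103)²)/(-17973 + 14777) = (79²*(4 + √95) + (82 + 103)²)/(-17973 + 14777) = (6241*(4 + √95) + 185²)/(-3196) = ((24964 + 6241*√95) + 34225)*(-1/3196) = (59189 + 6241*√95)*(-1/3196) = -59189/3196 - 6241*√95/3196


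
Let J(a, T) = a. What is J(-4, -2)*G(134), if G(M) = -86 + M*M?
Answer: -71480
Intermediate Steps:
G(M) = -86 + M**2
J(-4, -2)*G(134) = -4*(-86 + 134**2) = -4*(-86 + 17956) = -4*17870 = -71480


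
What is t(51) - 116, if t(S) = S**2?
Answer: 2485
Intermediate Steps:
t(51) - 116 = 51**2 - 116 = 2601 - 116 = 2485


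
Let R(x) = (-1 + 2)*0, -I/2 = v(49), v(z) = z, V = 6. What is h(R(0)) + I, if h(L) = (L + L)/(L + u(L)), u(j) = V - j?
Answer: -98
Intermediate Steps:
I = -98 (I = -2*49 = -98)
R(x) = 0 (R(x) = 1*0 = 0)
u(j) = 6 - j
h(L) = L/3 (h(L) = (L + L)/(L + (6 - L)) = (2*L)/6 = (2*L)*(1/6) = L/3)
h(R(0)) + I = (1/3)*0 - 98 = 0 - 98 = -98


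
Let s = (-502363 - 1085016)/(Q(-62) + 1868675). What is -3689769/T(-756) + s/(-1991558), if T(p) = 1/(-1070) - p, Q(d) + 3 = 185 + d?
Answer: -14693916843674429752999/3010645761877248590 ≈ -4880.7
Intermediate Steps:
Q(d) = 182 + d (Q(d) = -3 + (185 + d) = 182 + d)
s = -1587379/1868795 (s = (-502363 - 1085016)/((182 - 62) + 1868675) = -1587379/(120 + 1868675) = -1587379/1868795 ≈ -0.84941)
T(p) = -1/1070 - p
-3689769/T(-756) + s/(-1991558) = -3689769/(-1/1070 - 1*(-756)) - 1587379/1868795/(-1991558) = -3689769/(-1/1070 + 756) - 1587379/1868795*(-1/1991558) = -3689769/808919/1070 + 1587379/3721813632610 = -3689769*1070/808919 + 1587379/3721813632610 = -3948052830/808919 + 1587379/3721813632610 = -14693916843674429752999/3010645761877248590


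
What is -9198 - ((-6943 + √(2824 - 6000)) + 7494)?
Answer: -9749 - 2*I*√794 ≈ -9749.0 - 56.356*I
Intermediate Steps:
-9198 - ((-6943 + √(2824 - 6000)) + 7494) = -9198 - ((-6943 + √(-3176)) + 7494) = -9198 - ((-6943 + 2*I*√794) + 7494) = -9198 - (551 + 2*I*√794) = -9198 + (-551 - 2*I*√794) = -9749 - 2*I*√794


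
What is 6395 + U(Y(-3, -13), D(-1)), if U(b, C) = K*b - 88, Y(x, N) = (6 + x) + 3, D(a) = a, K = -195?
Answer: 5137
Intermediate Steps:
Y(x, N) = 9 + x
U(b, C) = -88 - 195*b (U(b, C) = -195*b - 88 = -88 - 195*b)
6395 + U(Y(-3, -13), D(-1)) = 6395 + (-88 - 195*(9 - 3)) = 6395 + (-88 - 195*6) = 6395 + (-88 - 1170) = 6395 - 1258 = 5137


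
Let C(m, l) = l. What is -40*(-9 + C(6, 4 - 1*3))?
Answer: 320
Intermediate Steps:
-40*(-9 + C(6, 4 - 1*3)) = -40*(-9 + (4 - 1*3)) = -40*(-9 + (4 - 3)) = -40*(-9 + 1) = -40*(-8) = 320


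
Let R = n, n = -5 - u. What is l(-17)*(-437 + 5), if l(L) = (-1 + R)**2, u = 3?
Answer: -34992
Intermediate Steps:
n = -8 (n = -5 - 1*3 = -5 - 3 = -8)
R = -8
l(L) = 81 (l(L) = (-1 - 8)**2 = (-9)**2 = 81)
l(-17)*(-437 + 5) = 81*(-437 + 5) = 81*(-432) = -34992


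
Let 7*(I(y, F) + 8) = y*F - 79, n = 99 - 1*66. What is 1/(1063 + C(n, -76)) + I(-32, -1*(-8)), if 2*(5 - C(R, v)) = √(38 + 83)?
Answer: -830861/14875 ≈ -55.856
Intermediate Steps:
n = 33 (n = 99 - 66 = 33)
C(R, v) = -½ (C(R, v) = 5 - √(38 + 83)/2 = 5 - √121/2 = 5 - ½*11 = 5 - 11/2 = -½)
I(y, F) = -135/7 + F*y/7 (I(y, F) = -8 + (y*F - 79)/7 = -8 + (F*y - 79)/7 = -8 + (-79 + F*y)/7 = -8 + (-79/7 + F*y/7) = -135/7 + F*y/7)
1/(1063 + C(n, -76)) + I(-32, -1*(-8)) = 1/(1063 - ½) + (-135/7 + (⅐)*(-1*(-8))*(-32)) = 1/(2125/2) + (-135/7 + (⅐)*8*(-32)) = 2/2125 + (-135/7 - 256/7) = 2/2125 - 391/7 = -830861/14875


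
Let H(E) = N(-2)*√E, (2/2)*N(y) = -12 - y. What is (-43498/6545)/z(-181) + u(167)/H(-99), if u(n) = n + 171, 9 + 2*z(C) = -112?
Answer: 12428/113135 + 169*I*√11/165 ≈ 0.10985 + 3.397*I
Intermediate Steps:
z(C) = -121/2 (z(C) = -9/2 + (½)*(-112) = -9/2 - 56 = -121/2)
N(y) = -12 - y
u(n) = 171 + n
H(E) = -10*√E (H(E) = (-12 - 1*(-2))*√E = (-12 + 2)*√E = -10*√E)
(-43498/6545)/z(-181) + u(167)/H(-99) = (-43498/6545)/(-121/2) + (171 + 167)/((-30*I*√11)) = -43498*1/6545*(-2/121) + 338/((-30*I*√11)) = -6214/935*(-2/121) + 338/((-30*I*√11)) = 12428/113135 + 338*(I*√11/330) = 12428/113135 + 169*I*√11/165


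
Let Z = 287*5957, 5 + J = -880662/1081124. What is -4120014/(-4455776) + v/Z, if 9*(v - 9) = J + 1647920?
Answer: 1062166318466136189/1029481076936263952 ≈ 1.0317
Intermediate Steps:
J = -3143141/540562 (J = -5 - 880662/1081124 = -5 - 880662*1/1081124 = -5 - 440331/540562 = -3143141/540562 ≈ -5.8146)
Z = 1709659
v = 98982619269/540562 (v = 9 + (-3143141/540562 + 1647920)/9 = 9 + (1/9)*(890799787899/540562) = 9 + 98977754211/540562 = 98982619269/540562 ≈ 1.8311e+5)
-4120014/(-4455776) + v/Z = -4120014/(-4455776) + (98982619269/540562)/1709659 = -4120014*(-1/4455776) + (98982619269/540562)*(1/1709659) = 2060007/2227888 + 98982619269/924176688358 = 1062166318466136189/1029481076936263952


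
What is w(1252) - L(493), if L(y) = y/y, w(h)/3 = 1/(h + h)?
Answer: -2501/2504 ≈ -0.99880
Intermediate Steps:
w(h) = 3/(2*h) (w(h) = 3/(h + h) = 3/((2*h)) = 3*(1/(2*h)) = 3/(2*h))
L(y) = 1
w(1252) - L(493) = (3/2)/1252 - 1*1 = (3/2)*(1/1252) - 1 = 3/2504 - 1 = -2501/2504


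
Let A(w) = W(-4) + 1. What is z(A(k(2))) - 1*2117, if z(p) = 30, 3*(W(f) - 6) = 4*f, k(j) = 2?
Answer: -2087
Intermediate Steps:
W(f) = 6 + 4*f/3 (W(f) = 6 + (4*f)/3 = 6 + 4*f/3)
A(w) = 5/3 (A(w) = (6 + (4/3)*(-4)) + 1 = (6 - 16/3) + 1 = 2/3 + 1 = 5/3)
z(A(k(2))) - 1*2117 = 30 - 1*2117 = 30 - 2117 = -2087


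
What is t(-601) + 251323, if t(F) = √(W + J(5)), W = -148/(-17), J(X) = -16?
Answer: 251323 + 2*I*√527/17 ≈ 2.5132e+5 + 2.7008*I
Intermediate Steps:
W = 148/17 (W = -148*(-1/17) = 148/17 ≈ 8.7059)
t(F) = 2*I*√527/17 (t(F) = √(148/17 - 16) = √(-124/17) = 2*I*√527/17)
t(-601) + 251323 = 2*I*√527/17 + 251323 = 251323 + 2*I*√527/17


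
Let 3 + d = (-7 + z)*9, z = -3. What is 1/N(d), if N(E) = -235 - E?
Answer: -1/142 ≈ -0.0070423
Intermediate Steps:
d = -93 (d = -3 + (-7 - 3)*9 = -3 - 10*9 = -3 - 90 = -93)
1/N(d) = 1/(-235 - 1*(-93)) = 1/(-235 + 93) = 1/(-142) = -1/142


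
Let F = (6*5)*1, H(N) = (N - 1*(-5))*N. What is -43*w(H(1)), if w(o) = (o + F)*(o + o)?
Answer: -18576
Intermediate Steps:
H(N) = N*(5 + N) (H(N) = (N + 5)*N = (5 + N)*N = N*(5 + N))
F = 30 (F = 30*1 = 30)
w(o) = 2*o*(30 + o) (w(o) = (o + 30)*(o + o) = (30 + o)*(2*o) = 2*o*(30 + o))
-43*w(H(1)) = -86*1*(5 + 1)*(30 + 1*(5 + 1)) = -86*1*6*(30 + 1*6) = -86*6*(30 + 6) = -86*6*36 = -43*432 = -18576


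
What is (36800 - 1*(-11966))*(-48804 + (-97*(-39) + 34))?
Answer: -2193836042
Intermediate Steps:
(36800 - 1*(-11966))*(-48804 + (-97*(-39) + 34)) = (36800 + 11966)*(-48804 + (3783 + 34)) = 48766*(-48804 + 3817) = 48766*(-44987) = -2193836042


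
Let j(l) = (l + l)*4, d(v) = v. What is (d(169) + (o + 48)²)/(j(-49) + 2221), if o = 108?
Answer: 24505/1829 ≈ 13.398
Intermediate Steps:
j(l) = 8*l (j(l) = (2*l)*4 = 8*l)
(d(169) + (o + 48)²)/(j(-49) + 2221) = (169 + (108 + 48)²)/(8*(-49) + 2221) = (169 + 156²)/(-392 + 2221) = (169 + 24336)/1829 = 24505*(1/1829) = 24505/1829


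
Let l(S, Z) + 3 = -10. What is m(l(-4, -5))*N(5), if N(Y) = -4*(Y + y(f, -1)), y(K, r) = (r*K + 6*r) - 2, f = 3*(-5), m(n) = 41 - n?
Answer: -2592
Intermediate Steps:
l(S, Z) = -13 (l(S, Z) = -3 - 10 = -13)
f = -15
y(K, r) = -2 + 6*r + K*r (y(K, r) = (K*r + 6*r) - 2 = (6*r + K*r) - 2 = -2 + 6*r + K*r)
N(Y) = -28 - 4*Y (N(Y) = -4*(Y + (-2 + 6*(-1) - 15*(-1))) = -4*(Y + (-2 - 6 + 15)) = -4*(Y + 7) = -4*(7 + Y) = -28 - 4*Y)
m(l(-4, -5))*N(5) = (41 - 1*(-13))*(-28 - 4*5) = (41 + 13)*(-28 - 20) = 54*(-48) = -2592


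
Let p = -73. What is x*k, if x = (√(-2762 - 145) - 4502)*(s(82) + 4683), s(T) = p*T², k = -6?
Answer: -13132397028 + 8751042*I*√323 ≈ -1.3132e+10 + 1.5728e+8*I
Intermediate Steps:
s(T) = -73*T²
x = 2188732838 - 1458507*I*√323 (x = (√(-2762 - 145) - 4502)*(-73*82² + 4683) = (√(-2907) - 4502)*(-73*6724 + 4683) = (3*I*√323 - 4502)*(-490852 + 4683) = (-4502 + 3*I*√323)*(-486169) = 2188732838 - 1458507*I*√323 ≈ 2.1887e+9 - 2.6213e+7*I)
x*k = (2188732838 - 1458507*I*√323)*(-6) = -13132397028 + 8751042*I*√323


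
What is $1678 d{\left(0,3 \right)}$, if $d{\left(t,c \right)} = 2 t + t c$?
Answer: $0$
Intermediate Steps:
$d{\left(t,c \right)} = 2 t + c t$
$1678 d{\left(0,3 \right)} = 1678 \cdot 0 \left(2 + 3\right) = 1678 \cdot 0 \cdot 5 = 1678 \cdot 0 = 0$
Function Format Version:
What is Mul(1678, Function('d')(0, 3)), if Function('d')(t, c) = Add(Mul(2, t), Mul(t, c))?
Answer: 0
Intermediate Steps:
Function('d')(t, c) = Add(Mul(2, t), Mul(c, t))
Mul(1678, Function('d')(0, 3)) = Mul(1678, Mul(0, Add(2, 3))) = Mul(1678, Mul(0, 5)) = Mul(1678, 0) = 0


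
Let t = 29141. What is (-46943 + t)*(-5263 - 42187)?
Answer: 844704900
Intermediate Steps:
(-46943 + t)*(-5263 - 42187) = (-46943 + 29141)*(-5263 - 42187) = -17802*(-47450) = 844704900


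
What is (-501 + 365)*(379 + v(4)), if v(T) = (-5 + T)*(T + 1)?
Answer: -50864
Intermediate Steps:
v(T) = (1 + T)*(-5 + T) (v(T) = (-5 + T)*(1 + T) = (1 + T)*(-5 + T))
(-501 + 365)*(379 + v(4)) = (-501 + 365)*(379 + (-5 + 4² - 4*4)) = -136*(379 + (-5 + 16 - 16)) = -136*(379 - 5) = -136*374 = -50864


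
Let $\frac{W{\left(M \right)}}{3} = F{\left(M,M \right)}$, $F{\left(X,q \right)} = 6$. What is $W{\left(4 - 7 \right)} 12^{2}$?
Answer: $2592$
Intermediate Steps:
$W{\left(M \right)} = 18$ ($W{\left(M \right)} = 3 \cdot 6 = 18$)
$W{\left(4 - 7 \right)} 12^{2} = 18 \cdot 12^{2} = 18 \cdot 144 = 2592$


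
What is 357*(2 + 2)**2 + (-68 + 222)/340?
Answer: 971117/170 ≈ 5712.5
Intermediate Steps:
357*(2 + 2)**2 + (-68 + 222)/340 = 357*4**2 + 154*(1/340) = 357*16 + 77/170 = 5712 + 77/170 = 971117/170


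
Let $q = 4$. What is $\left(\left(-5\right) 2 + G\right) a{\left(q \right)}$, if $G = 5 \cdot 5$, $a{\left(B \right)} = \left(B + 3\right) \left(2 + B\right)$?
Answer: $630$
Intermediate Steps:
$a{\left(B \right)} = \left(2 + B\right) \left(3 + B\right)$ ($a{\left(B \right)} = \left(3 + B\right) \left(2 + B\right) = \left(2 + B\right) \left(3 + B\right)$)
$G = 25$
$\left(\left(-5\right) 2 + G\right) a{\left(q \right)} = \left(\left(-5\right) 2 + 25\right) \left(6 + 4^{2} + 5 \cdot 4\right) = \left(-10 + 25\right) \left(6 + 16 + 20\right) = 15 \cdot 42 = 630$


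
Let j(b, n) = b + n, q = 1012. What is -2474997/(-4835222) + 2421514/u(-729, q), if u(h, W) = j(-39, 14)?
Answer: -1672642270169/17268650 ≈ -96860.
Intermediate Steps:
u(h, W) = -25 (u(h, W) = -39 + 14 = -25)
-2474997/(-4835222) + 2421514/u(-729, q) = -2474997/(-4835222) + 2421514/(-25) = -2474997*(-1/4835222) + 2421514*(-1/25) = 353571/690746 - 2421514/25 = -1672642270169/17268650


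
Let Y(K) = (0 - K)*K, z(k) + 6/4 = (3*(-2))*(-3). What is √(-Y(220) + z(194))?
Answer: √193666/2 ≈ 220.04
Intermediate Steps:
z(k) = 33/2 (z(k) = -3/2 + (3*(-2))*(-3) = -3/2 - 6*(-3) = -3/2 + 18 = 33/2)
Y(K) = -K² (Y(K) = (-K)*K = -K²)
√(-Y(220) + z(194)) = √(-(-1)*220² + 33/2) = √(-(-1)*48400 + 33/2) = √(-1*(-48400) + 33/2) = √(48400 + 33/2) = √(96833/2) = √193666/2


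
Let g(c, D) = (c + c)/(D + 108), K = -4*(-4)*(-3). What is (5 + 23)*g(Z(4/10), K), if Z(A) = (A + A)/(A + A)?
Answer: 14/15 ≈ 0.93333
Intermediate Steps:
K = -48 (K = 16*(-3) = -48)
Z(A) = 1 (Z(A) = (2*A)/((2*A)) = (2*A)*(1/(2*A)) = 1)
g(c, D) = 2*c/(108 + D) (g(c, D) = (2*c)/(108 + D) = 2*c/(108 + D))
(5 + 23)*g(Z(4/10), K) = (5 + 23)*(2*1/(108 - 48)) = 28*(2*1/60) = 28*(2*1*(1/60)) = 28*(1/30) = 14/15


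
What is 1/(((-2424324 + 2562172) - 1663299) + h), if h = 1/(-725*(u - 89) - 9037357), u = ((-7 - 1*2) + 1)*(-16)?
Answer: -9065632/13829177400033 ≈ -6.5554e-7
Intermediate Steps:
u = 128 (u = ((-7 - 2) + 1)*(-16) = (-9 + 1)*(-16) = -8*(-16) = 128)
h = -1/9065632 (h = 1/(-725*(128 - 89) - 9037357) = 1/(-725*39 - 9037357) = 1/(-28275 - 9037357) = 1/(-9065632) = -1/9065632 ≈ -1.1031e-7)
1/(((-2424324 + 2562172) - 1663299) + h) = 1/(((-2424324 + 2562172) - 1663299) - 1/9065632) = 1/((137848 - 1663299) - 1/9065632) = 1/(-1525451 - 1/9065632) = 1/(-13829177400033/9065632) = -9065632/13829177400033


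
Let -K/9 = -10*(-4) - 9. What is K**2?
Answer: 77841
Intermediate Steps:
K = -279 (K = -9*(-10*(-4) - 9) = -9*(40 - 9) = -9*31 = -279)
K**2 = (-279)**2 = 77841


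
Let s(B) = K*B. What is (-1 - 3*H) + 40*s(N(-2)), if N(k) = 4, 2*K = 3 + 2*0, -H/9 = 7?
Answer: 428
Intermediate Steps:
H = -63 (H = -9*7 = -63)
K = 3/2 (K = (3 + 2*0)/2 = (3 + 0)/2 = (½)*3 = 3/2 ≈ 1.5000)
s(B) = 3*B/2
(-1 - 3*H) + 40*s(N(-2)) = (-1 - 3*(-63)) + 40*((3/2)*4) = (-1 + 189) + 40*6 = 188 + 240 = 428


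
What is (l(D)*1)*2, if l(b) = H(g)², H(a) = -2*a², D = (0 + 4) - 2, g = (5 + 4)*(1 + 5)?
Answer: 68024448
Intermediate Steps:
g = 54 (g = 9*6 = 54)
D = 2 (D = 4 - 2 = 2)
l(b) = 34012224 (l(b) = (-2*54²)² = (-2*2916)² = (-5832)² = 34012224)
(l(D)*1)*2 = (34012224*1)*2 = 34012224*2 = 68024448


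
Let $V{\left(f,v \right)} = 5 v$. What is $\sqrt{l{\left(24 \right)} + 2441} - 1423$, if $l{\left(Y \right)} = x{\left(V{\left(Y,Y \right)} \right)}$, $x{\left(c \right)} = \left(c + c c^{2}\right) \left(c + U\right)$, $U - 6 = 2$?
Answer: $-1423 + \sqrt{221201801} \approx 13450.0$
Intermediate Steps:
$U = 8$ ($U = 6 + 2 = 8$)
$x{\left(c \right)} = \left(8 + c\right) \left(c + c^{3}\right)$ ($x{\left(c \right)} = \left(c + c c^{2}\right) \left(c + 8\right) = \left(c + c^{3}\right) \left(8 + c\right) = \left(8 + c\right) \left(c + c^{3}\right)$)
$l{\left(Y \right)} = 5 Y \left(8 + 5 Y + 125 Y^{3} + 200 Y^{2}\right)$ ($l{\left(Y \right)} = 5 Y \left(8 + 5 Y + \left(5 Y\right)^{3} + 8 \left(5 Y\right)^{2}\right) = 5 Y \left(8 + 5 Y + 125 Y^{3} + 8 \cdot 25 Y^{2}\right) = 5 Y \left(8 + 5 Y + 125 Y^{3} + 200 Y^{2}\right)$)
$\sqrt{l{\left(24 \right)} + 2441} - 1423 = \sqrt{5 \cdot 24 \left(8 + 5 \cdot 24 + 125 \cdot 24^{3} + 200 \cdot 24^{2}\right) + 2441} - 1423 = \sqrt{5 \cdot 24 \left(8 + 120 + 125 \cdot 13824 + 200 \cdot 576\right) + 2441} - 1423 = \sqrt{5 \cdot 24 \left(8 + 120 + 1728000 + 115200\right) + 2441} - 1423 = \sqrt{5 \cdot 24 \cdot 1843328 + 2441} - 1423 = \sqrt{221199360 + 2441} - 1423 = \sqrt{221201801} - 1423 = -1423 + \sqrt{221201801}$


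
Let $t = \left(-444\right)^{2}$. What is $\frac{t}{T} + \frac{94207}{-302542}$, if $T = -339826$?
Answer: $- \frac{45827953847}{51405818846} \approx -0.89149$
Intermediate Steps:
$t = 197136$
$\frac{t}{T} + \frac{94207}{-302542} = \frac{197136}{-339826} + \frac{94207}{-302542} = 197136 \left(- \frac{1}{339826}\right) + 94207 \left(- \frac{1}{302542}\right) = - \frac{98568}{169913} - \frac{94207}{302542} = - \frac{45827953847}{51405818846}$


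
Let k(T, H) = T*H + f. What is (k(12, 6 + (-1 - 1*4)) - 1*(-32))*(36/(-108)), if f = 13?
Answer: -19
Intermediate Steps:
k(T, H) = 13 + H*T (k(T, H) = T*H + 13 = H*T + 13 = 13 + H*T)
(k(12, 6 + (-1 - 1*4)) - 1*(-32))*(36/(-108)) = ((13 + (6 + (-1 - 1*4))*12) - 1*(-32))*(36/(-108)) = ((13 + (6 + (-1 - 4))*12) + 32)*(36*(-1/108)) = ((13 + (6 - 5)*12) + 32)*(-1/3) = ((13 + 1*12) + 32)*(-1/3) = ((13 + 12) + 32)*(-1/3) = (25 + 32)*(-1/3) = 57*(-1/3) = -19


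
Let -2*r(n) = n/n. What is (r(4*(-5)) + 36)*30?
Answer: 1065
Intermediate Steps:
r(n) = -1/2 (r(n) = -n/(2*n) = -1/2*1 = -1/2)
(r(4*(-5)) + 36)*30 = (-1/2 + 36)*30 = (71/2)*30 = 1065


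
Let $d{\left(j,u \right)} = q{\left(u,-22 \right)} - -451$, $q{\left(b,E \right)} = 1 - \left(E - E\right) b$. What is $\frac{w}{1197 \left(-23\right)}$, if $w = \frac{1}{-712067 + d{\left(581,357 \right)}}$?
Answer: $\frac{1}{19591472565} \approx 5.1043 \cdot 10^{-11}$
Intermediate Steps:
$q{\left(b,E \right)} = 1$ ($q{\left(b,E \right)} = 1 - 0 b = 1 - 0 = 1 + 0 = 1$)
$d{\left(j,u \right)} = 452$ ($d{\left(j,u \right)} = 1 - -451 = 1 + 451 = 452$)
$w = - \frac{1}{711615}$ ($w = \frac{1}{-712067 + 452} = \frac{1}{-711615} = - \frac{1}{711615} \approx -1.4053 \cdot 10^{-6}$)
$\frac{w}{1197 \left(-23\right)} = - \frac{1}{711615 \cdot 1197 \left(-23\right)} = - \frac{1}{711615 \left(-27531\right)} = \left(- \frac{1}{711615}\right) \left(- \frac{1}{27531}\right) = \frac{1}{19591472565}$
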